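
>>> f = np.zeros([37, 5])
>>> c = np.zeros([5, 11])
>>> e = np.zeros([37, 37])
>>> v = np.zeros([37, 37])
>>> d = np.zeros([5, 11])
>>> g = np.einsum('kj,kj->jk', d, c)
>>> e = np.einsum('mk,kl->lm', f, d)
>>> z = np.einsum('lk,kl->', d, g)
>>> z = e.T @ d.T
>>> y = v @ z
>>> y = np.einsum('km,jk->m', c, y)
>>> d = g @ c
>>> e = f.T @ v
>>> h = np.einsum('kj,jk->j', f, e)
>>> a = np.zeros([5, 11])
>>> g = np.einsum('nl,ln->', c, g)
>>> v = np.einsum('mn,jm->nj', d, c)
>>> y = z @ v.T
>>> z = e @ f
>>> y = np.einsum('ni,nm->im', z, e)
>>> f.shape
(37, 5)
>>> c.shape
(5, 11)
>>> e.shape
(5, 37)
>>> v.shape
(11, 5)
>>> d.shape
(11, 11)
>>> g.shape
()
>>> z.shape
(5, 5)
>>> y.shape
(5, 37)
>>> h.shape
(5,)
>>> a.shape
(5, 11)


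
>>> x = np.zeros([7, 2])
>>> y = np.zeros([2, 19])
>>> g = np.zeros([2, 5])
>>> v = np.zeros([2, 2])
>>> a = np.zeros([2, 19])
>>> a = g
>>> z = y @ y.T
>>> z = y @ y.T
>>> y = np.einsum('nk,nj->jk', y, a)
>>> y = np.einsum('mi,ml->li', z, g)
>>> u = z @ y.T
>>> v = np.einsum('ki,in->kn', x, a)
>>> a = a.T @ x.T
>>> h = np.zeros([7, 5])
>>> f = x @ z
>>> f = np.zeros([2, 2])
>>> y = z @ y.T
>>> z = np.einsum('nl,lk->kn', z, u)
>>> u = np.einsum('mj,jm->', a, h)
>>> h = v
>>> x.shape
(7, 2)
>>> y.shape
(2, 5)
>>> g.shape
(2, 5)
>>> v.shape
(7, 5)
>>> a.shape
(5, 7)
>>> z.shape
(5, 2)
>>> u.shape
()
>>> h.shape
(7, 5)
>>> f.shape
(2, 2)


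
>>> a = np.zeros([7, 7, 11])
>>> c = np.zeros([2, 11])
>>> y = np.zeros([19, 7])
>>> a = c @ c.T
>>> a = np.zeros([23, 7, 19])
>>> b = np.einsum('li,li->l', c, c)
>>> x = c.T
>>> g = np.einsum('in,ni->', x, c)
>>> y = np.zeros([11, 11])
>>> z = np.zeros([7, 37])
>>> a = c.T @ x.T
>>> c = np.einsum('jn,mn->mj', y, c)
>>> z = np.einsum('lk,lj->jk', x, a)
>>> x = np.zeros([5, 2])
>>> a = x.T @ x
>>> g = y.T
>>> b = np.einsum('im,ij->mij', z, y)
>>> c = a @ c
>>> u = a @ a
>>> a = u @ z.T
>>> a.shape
(2, 11)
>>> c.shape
(2, 11)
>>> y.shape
(11, 11)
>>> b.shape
(2, 11, 11)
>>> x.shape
(5, 2)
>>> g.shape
(11, 11)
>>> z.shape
(11, 2)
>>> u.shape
(2, 2)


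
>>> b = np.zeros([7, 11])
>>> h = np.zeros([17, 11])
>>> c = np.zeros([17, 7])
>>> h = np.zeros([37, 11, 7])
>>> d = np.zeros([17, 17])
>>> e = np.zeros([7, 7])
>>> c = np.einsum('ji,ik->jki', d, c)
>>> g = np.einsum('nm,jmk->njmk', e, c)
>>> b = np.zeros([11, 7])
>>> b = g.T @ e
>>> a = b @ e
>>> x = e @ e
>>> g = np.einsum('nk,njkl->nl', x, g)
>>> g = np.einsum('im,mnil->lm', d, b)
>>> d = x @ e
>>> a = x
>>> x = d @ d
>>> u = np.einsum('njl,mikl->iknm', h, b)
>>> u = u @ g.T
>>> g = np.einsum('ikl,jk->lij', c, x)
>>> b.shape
(17, 7, 17, 7)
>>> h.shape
(37, 11, 7)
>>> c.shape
(17, 7, 17)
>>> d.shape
(7, 7)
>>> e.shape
(7, 7)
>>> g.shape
(17, 17, 7)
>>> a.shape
(7, 7)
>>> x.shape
(7, 7)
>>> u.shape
(7, 17, 37, 7)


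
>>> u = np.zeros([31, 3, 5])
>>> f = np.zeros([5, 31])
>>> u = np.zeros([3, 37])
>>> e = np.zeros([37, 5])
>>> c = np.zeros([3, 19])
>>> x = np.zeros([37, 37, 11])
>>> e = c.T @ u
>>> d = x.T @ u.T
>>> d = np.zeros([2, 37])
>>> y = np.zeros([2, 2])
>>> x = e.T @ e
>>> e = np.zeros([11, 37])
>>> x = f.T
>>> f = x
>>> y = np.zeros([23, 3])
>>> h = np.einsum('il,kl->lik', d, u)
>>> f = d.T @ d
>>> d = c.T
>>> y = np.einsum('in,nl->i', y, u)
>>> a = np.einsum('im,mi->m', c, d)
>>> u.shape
(3, 37)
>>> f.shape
(37, 37)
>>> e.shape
(11, 37)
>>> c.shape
(3, 19)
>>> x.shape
(31, 5)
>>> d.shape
(19, 3)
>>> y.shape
(23,)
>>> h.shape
(37, 2, 3)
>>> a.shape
(19,)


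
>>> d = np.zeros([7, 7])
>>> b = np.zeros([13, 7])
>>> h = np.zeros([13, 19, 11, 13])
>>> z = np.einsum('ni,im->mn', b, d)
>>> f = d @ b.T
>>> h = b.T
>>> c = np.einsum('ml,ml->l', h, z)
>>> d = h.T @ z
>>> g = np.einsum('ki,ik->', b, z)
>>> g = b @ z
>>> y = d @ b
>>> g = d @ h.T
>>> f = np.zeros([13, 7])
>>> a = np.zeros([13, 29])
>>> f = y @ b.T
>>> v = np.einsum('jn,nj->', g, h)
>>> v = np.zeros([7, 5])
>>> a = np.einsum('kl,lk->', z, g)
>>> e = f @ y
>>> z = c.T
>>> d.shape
(13, 13)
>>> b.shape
(13, 7)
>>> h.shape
(7, 13)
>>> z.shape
(13,)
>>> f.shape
(13, 13)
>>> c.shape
(13,)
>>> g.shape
(13, 7)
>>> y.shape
(13, 7)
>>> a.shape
()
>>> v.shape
(7, 5)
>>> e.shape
(13, 7)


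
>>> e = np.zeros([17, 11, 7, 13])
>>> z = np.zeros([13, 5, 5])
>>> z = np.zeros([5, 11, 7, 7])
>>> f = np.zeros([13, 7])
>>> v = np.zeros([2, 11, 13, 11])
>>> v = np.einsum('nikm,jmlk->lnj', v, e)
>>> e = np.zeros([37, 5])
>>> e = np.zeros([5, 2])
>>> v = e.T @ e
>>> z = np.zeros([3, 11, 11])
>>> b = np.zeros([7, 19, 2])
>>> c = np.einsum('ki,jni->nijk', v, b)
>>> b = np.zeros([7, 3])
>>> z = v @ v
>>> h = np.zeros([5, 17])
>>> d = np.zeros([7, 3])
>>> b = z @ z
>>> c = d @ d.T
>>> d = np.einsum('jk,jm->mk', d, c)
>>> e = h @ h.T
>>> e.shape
(5, 5)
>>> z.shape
(2, 2)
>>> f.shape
(13, 7)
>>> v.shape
(2, 2)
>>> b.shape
(2, 2)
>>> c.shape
(7, 7)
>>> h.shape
(5, 17)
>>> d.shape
(7, 3)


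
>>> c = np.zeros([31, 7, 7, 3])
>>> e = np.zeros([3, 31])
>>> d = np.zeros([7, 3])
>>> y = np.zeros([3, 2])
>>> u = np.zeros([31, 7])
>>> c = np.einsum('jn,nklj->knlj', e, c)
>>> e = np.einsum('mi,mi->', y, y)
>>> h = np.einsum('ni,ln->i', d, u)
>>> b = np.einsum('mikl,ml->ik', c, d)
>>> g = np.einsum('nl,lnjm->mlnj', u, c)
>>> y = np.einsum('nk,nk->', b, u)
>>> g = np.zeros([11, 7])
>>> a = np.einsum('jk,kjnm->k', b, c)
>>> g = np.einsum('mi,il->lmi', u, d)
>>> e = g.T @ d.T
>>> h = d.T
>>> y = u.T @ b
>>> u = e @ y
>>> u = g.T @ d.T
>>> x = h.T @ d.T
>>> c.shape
(7, 31, 7, 3)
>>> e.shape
(7, 31, 7)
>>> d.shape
(7, 3)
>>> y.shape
(7, 7)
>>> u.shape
(7, 31, 7)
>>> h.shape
(3, 7)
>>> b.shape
(31, 7)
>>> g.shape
(3, 31, 7)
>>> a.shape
(7,)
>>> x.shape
(7, 7)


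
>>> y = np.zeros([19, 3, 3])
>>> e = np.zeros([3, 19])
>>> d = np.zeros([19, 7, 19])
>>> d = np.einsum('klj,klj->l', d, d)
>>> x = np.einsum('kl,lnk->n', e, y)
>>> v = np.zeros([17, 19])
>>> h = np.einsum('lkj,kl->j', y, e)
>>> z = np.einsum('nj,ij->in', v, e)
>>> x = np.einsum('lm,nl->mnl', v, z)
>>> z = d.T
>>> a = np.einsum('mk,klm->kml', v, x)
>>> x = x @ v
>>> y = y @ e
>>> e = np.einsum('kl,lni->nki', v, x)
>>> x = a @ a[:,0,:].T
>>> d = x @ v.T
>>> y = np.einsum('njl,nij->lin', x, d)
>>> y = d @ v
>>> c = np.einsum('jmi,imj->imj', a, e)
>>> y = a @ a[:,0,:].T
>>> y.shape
(19, 17, 19)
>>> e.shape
(3, 17, 19)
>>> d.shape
(19, 17, 17)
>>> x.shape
(19, 17, 19)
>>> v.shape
(17, 19)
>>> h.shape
(3,)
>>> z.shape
(7,)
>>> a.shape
(19, 17, 3)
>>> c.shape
(3, 17, 19)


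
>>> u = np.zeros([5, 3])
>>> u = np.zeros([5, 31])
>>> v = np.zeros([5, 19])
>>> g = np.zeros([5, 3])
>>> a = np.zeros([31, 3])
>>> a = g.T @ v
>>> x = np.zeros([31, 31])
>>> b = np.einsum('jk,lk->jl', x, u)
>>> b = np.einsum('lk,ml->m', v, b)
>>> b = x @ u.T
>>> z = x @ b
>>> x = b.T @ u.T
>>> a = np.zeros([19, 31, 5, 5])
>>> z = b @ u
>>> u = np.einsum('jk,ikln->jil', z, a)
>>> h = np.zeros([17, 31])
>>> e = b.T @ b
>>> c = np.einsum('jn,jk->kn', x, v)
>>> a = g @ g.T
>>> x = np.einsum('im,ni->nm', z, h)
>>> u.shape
(31, 19, 5)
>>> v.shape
(5, 19)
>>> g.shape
(5, 3)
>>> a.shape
(5, 5)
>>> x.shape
(17, 31)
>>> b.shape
(31, 5)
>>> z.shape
(31, 31)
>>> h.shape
(17, 31)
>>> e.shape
(5, 5)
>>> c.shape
(19, 5)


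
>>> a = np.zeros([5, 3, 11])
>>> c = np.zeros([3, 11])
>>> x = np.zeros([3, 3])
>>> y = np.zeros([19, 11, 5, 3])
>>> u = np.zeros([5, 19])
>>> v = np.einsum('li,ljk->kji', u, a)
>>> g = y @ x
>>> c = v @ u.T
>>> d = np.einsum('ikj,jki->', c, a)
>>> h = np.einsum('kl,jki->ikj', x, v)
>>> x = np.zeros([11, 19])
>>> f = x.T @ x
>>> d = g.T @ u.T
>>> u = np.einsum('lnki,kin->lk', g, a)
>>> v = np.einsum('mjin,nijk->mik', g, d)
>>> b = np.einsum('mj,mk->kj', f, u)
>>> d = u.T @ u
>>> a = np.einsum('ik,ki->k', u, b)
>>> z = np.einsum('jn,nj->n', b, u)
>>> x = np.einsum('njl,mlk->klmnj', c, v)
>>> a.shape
(5,)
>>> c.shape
(11, 3, 5)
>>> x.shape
(5, 5, 19, 11, 3)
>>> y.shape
(19, 11, 5, 3)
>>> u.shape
(19, 5)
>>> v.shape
(19, 5, 5)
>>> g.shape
(19, 11, 5, 3)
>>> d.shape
(5, 5)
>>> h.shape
(19, 3, 11)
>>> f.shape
(19, 19)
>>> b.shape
(5, 19)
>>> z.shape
(19,)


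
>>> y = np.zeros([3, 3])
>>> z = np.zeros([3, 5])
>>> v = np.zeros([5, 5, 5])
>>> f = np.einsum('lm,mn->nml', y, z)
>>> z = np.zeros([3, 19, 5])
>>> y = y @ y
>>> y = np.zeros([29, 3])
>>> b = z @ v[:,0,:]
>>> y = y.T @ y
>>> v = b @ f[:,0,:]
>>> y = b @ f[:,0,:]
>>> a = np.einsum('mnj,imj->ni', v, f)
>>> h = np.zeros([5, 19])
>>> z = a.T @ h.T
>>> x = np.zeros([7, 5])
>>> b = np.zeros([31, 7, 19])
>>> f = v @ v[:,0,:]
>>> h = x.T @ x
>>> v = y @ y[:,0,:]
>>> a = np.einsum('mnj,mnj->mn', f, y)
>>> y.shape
(3, 19, 3)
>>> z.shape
(5, 5)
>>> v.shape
(3, 19, 3)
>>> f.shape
(3, 19, 3)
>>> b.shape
(31, 7, 19)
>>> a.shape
(3, 19)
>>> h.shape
(5, 5)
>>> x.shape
(7, 5)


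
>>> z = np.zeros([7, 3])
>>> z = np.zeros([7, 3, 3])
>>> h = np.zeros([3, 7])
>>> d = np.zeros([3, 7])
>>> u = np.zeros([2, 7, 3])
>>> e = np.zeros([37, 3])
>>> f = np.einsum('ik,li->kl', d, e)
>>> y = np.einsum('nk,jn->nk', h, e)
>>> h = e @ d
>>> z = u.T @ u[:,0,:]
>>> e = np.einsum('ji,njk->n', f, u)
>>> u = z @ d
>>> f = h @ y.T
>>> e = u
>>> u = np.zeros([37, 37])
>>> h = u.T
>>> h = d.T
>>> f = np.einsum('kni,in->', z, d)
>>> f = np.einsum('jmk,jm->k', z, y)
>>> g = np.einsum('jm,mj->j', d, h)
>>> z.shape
(3, 7, 3)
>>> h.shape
(7, 3)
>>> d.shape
(3, 7)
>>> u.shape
(37, 37)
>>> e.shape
(3, 7, 7)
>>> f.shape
(3,)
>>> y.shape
(3, 7)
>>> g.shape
(3,)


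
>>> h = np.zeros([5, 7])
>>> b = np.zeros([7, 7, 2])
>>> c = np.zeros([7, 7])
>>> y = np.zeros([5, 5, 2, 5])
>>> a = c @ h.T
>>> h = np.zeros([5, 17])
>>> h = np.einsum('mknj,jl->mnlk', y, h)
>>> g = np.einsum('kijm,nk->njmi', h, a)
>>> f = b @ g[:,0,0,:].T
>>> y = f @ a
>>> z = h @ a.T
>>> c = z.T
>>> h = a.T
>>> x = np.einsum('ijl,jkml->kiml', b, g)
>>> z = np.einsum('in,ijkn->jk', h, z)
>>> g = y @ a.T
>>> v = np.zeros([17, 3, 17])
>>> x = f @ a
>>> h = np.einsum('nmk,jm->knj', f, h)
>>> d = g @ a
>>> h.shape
(7, 7, 5)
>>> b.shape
(7, 7, 2)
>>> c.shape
(7, 17, 2, 5)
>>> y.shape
(7, 7, 5)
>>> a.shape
(7, 5)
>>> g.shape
(7, 7, 7)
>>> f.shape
(7, 7, 7)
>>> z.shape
(2, 17)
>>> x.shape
(7, 7, 5)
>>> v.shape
(17, 3, 17)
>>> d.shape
(7, 7, 5)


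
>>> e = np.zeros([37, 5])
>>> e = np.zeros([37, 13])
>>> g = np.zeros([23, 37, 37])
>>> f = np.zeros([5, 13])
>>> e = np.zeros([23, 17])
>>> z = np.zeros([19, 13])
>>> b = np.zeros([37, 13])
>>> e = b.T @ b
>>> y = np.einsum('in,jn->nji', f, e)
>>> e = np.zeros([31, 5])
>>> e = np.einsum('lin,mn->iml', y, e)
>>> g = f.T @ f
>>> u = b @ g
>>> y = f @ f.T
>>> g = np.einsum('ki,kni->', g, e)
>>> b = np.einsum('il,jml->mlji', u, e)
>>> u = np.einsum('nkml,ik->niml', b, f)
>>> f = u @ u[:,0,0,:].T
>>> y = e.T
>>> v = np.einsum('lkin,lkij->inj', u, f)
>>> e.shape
(13, 31, 13)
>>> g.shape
()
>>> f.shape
(31, 5, 13, 31)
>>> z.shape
(19, 13)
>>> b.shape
(31, 13, 13, 37)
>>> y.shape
(13, 31, 13)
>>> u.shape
(31, 5, 13, 37)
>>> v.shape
(13, 37, 31)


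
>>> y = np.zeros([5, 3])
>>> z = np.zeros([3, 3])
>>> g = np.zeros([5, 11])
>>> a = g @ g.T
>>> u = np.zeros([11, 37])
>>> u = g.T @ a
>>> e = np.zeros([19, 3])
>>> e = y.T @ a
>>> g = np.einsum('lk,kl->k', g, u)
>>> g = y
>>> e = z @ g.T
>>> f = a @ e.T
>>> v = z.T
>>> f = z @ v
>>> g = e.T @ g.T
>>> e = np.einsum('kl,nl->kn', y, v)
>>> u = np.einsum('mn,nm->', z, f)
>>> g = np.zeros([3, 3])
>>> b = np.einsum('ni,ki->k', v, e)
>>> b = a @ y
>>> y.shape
(5, 3)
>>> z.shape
(3, 3)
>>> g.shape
(3, 3)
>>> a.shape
(5, 5)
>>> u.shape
()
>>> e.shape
(5, 3)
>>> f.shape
(3, 3)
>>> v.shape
(3, 3)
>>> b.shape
(5, 3)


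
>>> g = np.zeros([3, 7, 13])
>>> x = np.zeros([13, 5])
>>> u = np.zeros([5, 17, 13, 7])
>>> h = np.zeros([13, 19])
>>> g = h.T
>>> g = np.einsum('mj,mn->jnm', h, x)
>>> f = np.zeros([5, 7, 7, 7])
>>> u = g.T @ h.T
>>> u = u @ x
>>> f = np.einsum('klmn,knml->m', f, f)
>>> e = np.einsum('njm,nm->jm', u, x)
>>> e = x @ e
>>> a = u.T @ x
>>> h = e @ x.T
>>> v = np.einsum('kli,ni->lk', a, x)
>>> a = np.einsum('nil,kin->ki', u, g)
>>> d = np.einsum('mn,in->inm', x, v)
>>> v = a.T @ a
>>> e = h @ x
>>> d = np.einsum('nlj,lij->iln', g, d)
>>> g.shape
(19, 5, 13)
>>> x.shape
(13, 5)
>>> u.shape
(13, 5, 5)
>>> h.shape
(13, 13)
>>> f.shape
(7,)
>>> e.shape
(13, 5)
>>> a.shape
(19, 5)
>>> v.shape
(5, 5)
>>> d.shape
(5, 5, 19)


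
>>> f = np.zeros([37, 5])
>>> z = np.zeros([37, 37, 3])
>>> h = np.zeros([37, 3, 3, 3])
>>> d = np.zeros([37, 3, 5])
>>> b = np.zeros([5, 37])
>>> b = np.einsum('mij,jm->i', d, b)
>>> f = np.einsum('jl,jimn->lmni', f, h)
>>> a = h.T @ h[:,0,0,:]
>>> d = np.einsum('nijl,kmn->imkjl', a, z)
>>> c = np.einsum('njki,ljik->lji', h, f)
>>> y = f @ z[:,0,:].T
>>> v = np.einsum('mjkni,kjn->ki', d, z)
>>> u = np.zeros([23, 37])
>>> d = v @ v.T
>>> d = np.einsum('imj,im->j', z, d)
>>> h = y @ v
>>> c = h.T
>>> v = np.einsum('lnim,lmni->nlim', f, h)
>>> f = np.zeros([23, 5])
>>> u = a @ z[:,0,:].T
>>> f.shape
(23, 5)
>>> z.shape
(37, 37, 3)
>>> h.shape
(5, 3, 3, 3)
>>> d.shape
(3,)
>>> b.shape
(3,)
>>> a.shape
(3, 3, 3, 3)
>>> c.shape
(3, 3, 3, 5)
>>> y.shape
(5, 3, 3, 37)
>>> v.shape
(3, 5, 3, 3)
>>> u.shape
(3, 3, 3, 37)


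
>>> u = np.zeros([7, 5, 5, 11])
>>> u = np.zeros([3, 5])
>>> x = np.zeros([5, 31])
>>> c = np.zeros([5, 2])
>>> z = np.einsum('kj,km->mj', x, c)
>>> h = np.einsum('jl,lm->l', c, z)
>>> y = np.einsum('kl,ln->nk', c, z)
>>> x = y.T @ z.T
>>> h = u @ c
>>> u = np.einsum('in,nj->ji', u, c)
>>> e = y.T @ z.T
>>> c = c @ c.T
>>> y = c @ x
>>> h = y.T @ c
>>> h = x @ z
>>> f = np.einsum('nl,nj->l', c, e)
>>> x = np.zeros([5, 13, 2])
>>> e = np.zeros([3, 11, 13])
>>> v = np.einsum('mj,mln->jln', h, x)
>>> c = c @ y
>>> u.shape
(2, 3)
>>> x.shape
(5, 13, 2)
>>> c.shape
(5, 2)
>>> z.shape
(2, 31)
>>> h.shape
(5, 31)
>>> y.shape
(5, 2)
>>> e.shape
(3, 11, 13)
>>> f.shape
(5,)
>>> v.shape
(31, 13, 2)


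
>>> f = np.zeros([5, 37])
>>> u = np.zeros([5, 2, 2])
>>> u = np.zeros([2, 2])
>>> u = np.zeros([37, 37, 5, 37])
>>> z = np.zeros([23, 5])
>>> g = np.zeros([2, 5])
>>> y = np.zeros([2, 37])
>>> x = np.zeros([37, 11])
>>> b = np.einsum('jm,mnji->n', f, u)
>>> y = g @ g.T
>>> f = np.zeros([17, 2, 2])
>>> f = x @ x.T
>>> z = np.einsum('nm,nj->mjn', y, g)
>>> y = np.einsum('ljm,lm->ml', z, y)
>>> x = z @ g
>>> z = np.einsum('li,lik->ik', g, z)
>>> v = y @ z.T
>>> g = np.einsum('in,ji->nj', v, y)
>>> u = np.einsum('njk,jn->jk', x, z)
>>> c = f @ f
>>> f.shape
(37, 37)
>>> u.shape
(5, 5)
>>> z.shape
(5, 2)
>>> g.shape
(5, 2)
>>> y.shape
(2, 2)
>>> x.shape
(2, 5, 5)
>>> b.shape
(37,)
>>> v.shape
(2, 5)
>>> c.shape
(37, 37)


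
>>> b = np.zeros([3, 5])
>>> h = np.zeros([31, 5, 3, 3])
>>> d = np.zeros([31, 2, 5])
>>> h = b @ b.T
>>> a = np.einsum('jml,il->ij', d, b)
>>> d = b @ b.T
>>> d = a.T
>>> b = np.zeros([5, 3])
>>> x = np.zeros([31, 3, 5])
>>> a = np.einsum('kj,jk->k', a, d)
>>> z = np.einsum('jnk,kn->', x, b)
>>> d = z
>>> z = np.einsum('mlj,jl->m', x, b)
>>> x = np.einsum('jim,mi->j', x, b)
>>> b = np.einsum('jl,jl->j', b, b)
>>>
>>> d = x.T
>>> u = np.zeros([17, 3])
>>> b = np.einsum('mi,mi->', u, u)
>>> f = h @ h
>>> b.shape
()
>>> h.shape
(3, 3)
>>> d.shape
(31,)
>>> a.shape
(3,)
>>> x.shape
(31,)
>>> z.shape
(31,)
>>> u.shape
(17, 3)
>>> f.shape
(3, 3)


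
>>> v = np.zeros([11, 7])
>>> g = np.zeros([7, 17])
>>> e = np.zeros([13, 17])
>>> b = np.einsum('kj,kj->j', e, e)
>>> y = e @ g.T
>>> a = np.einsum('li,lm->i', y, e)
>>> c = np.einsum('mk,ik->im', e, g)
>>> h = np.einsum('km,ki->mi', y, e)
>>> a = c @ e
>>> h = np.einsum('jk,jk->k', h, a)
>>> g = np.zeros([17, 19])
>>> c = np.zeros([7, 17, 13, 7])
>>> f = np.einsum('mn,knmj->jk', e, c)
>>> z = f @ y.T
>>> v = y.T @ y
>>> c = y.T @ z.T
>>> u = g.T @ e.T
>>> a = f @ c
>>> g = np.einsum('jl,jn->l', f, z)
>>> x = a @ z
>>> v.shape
(7, 7)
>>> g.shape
(7,)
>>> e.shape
(13, 17)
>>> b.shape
(17,)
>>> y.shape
(13, 7)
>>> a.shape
(7, 7)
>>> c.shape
(7, 7)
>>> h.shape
(17,)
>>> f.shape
(7, 7)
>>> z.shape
(7, 13)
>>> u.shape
(19, 13)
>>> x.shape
(7, 13)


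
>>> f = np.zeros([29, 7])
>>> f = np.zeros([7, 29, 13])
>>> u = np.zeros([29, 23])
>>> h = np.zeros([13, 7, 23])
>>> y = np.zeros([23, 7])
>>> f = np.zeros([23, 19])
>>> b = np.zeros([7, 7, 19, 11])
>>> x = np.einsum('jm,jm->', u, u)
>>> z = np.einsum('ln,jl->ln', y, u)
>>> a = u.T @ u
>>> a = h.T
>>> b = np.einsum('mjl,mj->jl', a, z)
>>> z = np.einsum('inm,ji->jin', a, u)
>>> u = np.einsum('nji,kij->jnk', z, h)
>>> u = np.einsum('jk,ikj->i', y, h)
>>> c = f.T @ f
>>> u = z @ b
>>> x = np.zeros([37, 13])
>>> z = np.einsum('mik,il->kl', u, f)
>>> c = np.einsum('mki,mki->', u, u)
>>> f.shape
(23, 19)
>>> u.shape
(29, 23, 13)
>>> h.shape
(13, 7, 23)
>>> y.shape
(23, 7)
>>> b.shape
(7, 13)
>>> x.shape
(37, 13)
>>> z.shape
(13, 19)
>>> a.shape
(23, 7, 13)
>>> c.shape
()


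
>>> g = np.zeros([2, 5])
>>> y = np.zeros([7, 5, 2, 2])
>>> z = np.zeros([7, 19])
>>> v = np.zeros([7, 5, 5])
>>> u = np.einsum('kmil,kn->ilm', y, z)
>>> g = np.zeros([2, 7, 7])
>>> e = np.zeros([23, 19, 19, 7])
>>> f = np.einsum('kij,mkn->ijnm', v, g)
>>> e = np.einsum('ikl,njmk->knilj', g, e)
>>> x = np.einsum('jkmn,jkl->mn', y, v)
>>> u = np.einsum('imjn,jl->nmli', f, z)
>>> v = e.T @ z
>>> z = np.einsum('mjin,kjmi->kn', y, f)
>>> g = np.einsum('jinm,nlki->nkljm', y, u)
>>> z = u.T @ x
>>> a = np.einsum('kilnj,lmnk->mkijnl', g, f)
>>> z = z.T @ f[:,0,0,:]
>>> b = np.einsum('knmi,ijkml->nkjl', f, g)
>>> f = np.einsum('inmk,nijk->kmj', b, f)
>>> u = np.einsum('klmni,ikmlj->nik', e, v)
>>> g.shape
(2, 19, 5, 7, 2)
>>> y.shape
(7, 5, 2, 2)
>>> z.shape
(2, 5, 19, 2)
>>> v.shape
(19, 7, 2, 23, 19)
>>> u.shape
(7, 19, 7)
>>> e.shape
(7, 23, 2, 7, 19)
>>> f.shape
(2, 19, 7)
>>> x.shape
(2, 2)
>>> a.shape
(5, 2, 19, 2, 7, 5)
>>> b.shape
(5, 5, 19, 2)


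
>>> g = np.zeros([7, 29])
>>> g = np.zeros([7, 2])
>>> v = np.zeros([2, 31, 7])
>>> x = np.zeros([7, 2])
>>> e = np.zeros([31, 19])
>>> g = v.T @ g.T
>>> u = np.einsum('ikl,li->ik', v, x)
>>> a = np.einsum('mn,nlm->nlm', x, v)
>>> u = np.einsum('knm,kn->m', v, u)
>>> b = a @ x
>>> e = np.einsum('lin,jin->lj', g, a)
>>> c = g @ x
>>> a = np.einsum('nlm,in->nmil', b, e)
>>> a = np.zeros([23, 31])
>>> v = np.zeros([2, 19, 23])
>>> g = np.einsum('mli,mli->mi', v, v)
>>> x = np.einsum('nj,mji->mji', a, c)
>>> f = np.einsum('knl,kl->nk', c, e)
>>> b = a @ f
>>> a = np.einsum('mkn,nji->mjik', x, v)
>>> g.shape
(2, 23)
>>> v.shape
(2, 19, 23)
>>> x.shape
(7, 31, 2)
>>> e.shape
(7, 2)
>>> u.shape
(7,)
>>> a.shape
(7, 19, 23, 31)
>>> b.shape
(23, 7)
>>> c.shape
(7, 31, 2)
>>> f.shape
(31, 7)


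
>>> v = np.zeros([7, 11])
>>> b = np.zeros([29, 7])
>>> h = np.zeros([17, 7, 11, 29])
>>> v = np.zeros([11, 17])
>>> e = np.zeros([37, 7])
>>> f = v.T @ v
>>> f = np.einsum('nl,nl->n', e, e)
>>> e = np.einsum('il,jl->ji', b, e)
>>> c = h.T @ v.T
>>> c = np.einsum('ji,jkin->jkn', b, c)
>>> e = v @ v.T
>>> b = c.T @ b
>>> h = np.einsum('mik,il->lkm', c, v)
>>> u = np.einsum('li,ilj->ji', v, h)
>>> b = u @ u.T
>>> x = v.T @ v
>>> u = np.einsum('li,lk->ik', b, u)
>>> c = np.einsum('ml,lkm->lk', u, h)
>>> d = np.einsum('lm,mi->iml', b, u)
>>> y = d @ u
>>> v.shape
(11, 17)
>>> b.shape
(29, 29)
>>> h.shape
(17, 11, 29)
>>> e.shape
(11, 11)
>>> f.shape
(37,)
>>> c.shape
(17, 11)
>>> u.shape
(29, 17)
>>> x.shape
(17, 17)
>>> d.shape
(17, 29, 29)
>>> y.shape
(17, 29, 17)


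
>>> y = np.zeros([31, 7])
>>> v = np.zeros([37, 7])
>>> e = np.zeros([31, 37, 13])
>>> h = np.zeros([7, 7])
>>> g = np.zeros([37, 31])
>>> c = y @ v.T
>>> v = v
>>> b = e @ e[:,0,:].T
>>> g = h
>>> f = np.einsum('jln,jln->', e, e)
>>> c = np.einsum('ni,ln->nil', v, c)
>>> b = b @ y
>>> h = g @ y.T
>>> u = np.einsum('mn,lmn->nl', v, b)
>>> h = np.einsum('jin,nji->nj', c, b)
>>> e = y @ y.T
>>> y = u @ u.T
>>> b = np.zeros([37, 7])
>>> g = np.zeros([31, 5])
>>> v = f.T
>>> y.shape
(7, 7)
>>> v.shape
()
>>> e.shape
(31, 31)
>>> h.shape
(31, 37)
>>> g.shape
(31, 5)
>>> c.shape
(37, 7, 31)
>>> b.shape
(37, 7)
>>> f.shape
()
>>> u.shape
(7, 31)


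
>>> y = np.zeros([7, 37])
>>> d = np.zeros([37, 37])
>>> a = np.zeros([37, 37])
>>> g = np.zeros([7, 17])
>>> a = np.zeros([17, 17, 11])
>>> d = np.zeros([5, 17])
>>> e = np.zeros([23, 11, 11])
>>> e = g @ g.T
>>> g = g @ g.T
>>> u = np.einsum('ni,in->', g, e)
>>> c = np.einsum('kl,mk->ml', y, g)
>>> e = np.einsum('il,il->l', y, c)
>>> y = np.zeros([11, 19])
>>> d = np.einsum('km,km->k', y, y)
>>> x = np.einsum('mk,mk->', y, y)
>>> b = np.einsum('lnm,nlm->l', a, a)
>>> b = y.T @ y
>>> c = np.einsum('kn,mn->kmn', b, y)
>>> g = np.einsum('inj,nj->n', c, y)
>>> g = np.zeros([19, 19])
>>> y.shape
(11, 19)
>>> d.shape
(11,)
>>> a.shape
(17, 17, 11)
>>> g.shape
(19, 19)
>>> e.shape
(37,)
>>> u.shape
()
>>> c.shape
(19, 11, 19)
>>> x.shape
()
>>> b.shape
(19, 19)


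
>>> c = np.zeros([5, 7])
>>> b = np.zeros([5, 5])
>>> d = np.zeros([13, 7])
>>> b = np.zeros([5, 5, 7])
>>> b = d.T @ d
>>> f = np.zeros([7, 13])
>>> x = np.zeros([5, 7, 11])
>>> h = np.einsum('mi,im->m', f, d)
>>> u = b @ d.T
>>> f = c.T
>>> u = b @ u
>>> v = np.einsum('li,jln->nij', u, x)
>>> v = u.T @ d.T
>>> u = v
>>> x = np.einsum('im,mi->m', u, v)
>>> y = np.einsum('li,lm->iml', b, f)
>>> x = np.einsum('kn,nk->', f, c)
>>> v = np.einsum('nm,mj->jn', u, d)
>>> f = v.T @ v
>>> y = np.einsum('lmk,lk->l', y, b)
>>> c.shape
(5, 7)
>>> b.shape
(7, 7)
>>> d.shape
(13, 7)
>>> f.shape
(13, 13)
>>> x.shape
()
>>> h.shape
(7,)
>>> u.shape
(13, 13)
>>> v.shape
(7, 13)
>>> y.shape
(7,)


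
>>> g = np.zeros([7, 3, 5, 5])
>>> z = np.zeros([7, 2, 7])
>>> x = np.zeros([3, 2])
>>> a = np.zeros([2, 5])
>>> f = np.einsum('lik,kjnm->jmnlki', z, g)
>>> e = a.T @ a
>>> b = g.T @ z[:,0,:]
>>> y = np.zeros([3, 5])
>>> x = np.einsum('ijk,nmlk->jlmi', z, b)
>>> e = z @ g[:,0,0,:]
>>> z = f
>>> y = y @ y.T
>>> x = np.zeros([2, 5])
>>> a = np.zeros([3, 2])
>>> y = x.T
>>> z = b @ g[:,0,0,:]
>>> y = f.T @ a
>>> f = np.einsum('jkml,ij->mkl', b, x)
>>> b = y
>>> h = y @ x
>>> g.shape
(7, 3, 5, 5)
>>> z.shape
(5, 5, 3, 5)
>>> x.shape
(2, 5)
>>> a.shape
(3, 2)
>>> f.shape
(3, 5, 7)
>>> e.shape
(7, 2, 5)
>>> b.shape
(2, 7, 7, 5, 5, 2)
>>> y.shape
(2, 7, 7, 5, 5, 2)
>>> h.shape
(2, 7, 7, 5, 5, 5)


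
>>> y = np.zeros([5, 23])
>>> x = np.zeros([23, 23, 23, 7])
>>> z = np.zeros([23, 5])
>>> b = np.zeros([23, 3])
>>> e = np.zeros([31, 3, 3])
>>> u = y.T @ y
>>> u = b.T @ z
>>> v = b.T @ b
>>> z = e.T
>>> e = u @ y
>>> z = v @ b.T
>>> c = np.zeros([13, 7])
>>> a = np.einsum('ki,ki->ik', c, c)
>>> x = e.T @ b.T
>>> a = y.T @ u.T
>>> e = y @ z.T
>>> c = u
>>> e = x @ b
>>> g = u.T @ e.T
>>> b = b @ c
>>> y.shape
(5, 23)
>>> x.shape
(23, 23)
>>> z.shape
(3, 23)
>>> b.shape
(23, 5)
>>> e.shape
(23, 3)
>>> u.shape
(3, 5)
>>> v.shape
(3, 3)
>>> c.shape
(3, 5)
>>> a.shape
(23, 3)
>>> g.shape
(5, 23)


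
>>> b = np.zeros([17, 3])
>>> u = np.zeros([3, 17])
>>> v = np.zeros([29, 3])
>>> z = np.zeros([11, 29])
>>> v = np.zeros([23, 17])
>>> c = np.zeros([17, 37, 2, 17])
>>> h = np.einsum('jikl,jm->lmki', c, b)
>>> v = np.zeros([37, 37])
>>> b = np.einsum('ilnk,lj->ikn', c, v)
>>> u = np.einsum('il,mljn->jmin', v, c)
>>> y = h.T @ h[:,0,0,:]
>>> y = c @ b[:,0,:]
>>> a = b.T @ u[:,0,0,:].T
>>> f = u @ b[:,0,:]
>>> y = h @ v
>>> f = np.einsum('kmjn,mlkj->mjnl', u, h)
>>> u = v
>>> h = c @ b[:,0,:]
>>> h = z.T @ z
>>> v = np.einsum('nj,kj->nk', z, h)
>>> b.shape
(17, 17, 2)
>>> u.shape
(37, 37)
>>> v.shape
(11, 29)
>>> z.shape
(11, 29)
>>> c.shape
(17, 37, 2, 17)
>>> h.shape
(29, 29)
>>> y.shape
(17, 3, 2, 37)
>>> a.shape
(2, 17, 2)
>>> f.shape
(17, 37, 17, 3)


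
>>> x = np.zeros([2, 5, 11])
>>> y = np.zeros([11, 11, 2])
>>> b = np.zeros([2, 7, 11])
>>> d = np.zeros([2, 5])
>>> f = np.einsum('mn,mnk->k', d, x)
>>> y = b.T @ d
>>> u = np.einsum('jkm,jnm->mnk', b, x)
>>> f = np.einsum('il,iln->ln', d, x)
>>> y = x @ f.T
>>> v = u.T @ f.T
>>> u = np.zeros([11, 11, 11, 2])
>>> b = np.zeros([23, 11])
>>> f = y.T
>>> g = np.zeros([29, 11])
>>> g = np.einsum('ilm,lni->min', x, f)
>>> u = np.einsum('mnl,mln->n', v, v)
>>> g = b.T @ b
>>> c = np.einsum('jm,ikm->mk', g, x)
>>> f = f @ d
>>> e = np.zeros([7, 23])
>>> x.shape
(2, 5, 11)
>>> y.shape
(2, 5, 5)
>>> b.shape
(23, 11)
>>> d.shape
(2, 5)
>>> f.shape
(5, 5, 5)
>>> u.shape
(5,)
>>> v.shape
(7, 5, 5)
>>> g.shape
(11, 11)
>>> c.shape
(11, 5)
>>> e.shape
(7, 23)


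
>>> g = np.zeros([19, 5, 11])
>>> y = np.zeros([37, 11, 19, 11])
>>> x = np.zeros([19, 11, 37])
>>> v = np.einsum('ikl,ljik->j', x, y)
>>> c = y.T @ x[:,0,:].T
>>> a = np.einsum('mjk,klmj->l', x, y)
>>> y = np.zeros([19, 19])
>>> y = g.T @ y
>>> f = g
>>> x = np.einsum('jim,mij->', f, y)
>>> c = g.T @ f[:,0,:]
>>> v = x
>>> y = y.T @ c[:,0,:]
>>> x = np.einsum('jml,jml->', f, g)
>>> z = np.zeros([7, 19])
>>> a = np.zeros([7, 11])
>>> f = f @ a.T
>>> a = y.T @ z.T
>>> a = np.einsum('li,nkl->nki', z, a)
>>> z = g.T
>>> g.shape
(19, 5, 11)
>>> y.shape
(19, 5, 11)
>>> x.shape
()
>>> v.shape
()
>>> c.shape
(11, 5, 11)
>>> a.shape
(11, 5, 19)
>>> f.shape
(19, 5, 7)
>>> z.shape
(11, 5, 19)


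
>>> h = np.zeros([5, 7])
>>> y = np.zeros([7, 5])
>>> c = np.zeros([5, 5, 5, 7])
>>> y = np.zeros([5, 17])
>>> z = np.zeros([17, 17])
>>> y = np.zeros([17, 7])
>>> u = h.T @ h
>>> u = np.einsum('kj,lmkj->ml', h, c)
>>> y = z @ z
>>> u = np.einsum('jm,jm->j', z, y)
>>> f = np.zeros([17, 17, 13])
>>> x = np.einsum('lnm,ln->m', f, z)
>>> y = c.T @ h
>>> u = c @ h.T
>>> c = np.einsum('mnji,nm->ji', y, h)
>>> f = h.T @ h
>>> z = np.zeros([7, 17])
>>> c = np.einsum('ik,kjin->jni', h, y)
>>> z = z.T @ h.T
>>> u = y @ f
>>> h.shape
(5, 7)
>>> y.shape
(7, 5, 5, 7)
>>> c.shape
(5, 7, 5)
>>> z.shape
(17, 5)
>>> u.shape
(7, 5, 5, 7)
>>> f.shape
(7, 7)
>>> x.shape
(13,)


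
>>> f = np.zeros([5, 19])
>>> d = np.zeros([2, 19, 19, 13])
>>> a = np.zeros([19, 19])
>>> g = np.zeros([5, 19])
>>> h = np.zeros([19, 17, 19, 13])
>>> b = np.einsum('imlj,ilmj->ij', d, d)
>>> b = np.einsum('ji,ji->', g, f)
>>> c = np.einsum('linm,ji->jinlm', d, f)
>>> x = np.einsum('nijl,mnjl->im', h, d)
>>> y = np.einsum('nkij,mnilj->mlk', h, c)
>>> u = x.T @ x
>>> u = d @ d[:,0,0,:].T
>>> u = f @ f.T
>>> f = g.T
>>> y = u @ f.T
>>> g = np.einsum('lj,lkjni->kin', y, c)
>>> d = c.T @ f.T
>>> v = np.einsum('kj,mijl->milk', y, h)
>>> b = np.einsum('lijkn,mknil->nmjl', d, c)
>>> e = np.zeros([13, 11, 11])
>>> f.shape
(19, 5)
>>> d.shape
(13, 2, 19, 19, 19)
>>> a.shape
(19, 19)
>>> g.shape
(19, 13, 2)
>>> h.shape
(19, 17, 19, 13)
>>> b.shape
(19, 5, 19, 13)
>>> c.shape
(5, 19, 19, 2, 13)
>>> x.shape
(17, 2)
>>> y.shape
(5, 19)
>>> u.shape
(5, 5)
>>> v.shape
(19, 17, 13, 5)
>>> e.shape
(13, 11, 11)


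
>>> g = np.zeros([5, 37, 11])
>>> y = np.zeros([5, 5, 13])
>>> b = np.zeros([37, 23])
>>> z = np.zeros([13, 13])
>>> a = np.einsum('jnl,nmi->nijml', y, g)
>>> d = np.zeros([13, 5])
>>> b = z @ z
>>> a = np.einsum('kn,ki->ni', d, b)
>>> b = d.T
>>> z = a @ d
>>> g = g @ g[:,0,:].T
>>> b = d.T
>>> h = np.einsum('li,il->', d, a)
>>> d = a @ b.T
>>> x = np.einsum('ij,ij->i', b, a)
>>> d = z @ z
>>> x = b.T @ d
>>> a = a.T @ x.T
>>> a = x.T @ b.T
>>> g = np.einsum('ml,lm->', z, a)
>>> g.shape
()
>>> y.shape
(5, 5, 13)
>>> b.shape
(5, 13)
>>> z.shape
(5, 5)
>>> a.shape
(5, 5)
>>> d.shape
(5, 5)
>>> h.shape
()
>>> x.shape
(13, 5)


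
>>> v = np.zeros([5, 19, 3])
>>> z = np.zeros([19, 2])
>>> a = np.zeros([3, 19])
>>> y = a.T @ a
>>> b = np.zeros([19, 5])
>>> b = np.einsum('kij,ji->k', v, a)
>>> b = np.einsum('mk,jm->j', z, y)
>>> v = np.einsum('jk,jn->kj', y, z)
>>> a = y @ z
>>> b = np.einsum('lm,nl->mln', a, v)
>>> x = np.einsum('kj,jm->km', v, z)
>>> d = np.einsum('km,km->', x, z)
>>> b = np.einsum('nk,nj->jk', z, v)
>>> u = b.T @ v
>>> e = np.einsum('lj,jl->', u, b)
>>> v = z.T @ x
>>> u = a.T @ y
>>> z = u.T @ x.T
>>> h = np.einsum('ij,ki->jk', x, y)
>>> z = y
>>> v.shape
(2, 2)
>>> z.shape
(19, 19)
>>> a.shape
(19, 2)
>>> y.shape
(19, 19)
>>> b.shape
(19, 2)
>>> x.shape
(19, 2)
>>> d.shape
()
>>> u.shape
(2, 19)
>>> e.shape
()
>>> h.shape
(2, 19)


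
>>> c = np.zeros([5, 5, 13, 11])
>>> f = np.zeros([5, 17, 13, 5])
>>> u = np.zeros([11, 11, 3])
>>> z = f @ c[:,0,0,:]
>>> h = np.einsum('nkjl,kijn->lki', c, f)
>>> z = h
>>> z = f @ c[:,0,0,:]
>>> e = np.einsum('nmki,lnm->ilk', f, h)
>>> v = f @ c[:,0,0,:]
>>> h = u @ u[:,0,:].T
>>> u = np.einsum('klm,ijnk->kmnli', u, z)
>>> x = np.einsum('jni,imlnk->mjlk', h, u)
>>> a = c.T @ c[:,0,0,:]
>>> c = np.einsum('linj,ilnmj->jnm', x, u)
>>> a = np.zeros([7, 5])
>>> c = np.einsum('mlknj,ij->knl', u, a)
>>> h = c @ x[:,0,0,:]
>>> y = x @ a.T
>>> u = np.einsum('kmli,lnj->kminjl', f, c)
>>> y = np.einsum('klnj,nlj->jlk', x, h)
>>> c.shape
(13, 11, 3)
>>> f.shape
(5, 17, 13, 5)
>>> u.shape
(5, 17, 5, 11, 3, 13)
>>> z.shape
(5, 17, 13, 11)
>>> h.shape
(13, 11, 5)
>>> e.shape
(5, 11, 13)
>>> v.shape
(5, 17, 13, 11)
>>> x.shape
(3, 11, 13, 5)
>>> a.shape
(7, 5)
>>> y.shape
(5, 11, 3)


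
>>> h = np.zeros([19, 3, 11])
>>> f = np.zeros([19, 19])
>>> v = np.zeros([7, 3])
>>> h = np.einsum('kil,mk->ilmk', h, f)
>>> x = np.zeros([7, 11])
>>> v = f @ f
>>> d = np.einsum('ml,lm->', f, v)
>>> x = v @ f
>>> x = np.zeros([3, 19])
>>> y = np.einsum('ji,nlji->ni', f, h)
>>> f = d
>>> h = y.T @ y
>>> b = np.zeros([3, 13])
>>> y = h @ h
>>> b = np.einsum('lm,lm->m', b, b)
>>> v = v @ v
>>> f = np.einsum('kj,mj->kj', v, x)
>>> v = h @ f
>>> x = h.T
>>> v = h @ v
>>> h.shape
(19, 19)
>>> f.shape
(19, 19)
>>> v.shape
(19, 19)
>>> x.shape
(19, 19)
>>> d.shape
()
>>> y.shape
(19, 19)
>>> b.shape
(13,)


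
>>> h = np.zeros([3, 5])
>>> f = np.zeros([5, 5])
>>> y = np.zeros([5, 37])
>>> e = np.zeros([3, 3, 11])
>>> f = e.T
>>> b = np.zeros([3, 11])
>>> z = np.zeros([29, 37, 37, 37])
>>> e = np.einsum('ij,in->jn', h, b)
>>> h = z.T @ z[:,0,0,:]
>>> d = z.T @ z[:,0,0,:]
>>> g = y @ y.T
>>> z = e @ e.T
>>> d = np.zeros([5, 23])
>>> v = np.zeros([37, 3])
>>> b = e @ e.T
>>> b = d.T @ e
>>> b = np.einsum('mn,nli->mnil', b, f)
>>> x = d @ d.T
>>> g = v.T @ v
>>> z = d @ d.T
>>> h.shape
(37, 37, 37, 37)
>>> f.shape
(11, 3, 3)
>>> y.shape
(5, 37)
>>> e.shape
(5, 11)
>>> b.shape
(23, 11, 3, 3)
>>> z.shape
(5, 5)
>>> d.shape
(5, 23)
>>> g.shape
(3, 3)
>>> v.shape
(37, 3)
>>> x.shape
(5, 5)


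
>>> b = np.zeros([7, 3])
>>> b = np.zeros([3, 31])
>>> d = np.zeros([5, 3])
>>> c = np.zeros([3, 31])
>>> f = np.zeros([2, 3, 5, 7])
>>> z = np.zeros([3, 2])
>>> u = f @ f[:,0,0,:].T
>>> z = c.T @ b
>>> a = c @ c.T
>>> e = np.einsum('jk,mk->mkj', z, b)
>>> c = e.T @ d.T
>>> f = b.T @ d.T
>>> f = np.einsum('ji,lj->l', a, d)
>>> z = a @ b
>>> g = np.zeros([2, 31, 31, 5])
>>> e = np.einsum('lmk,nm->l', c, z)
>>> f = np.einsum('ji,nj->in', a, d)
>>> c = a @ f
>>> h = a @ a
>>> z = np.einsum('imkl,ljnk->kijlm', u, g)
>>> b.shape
(3, 31)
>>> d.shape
(5, 3)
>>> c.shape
(3, 5)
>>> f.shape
(3, 5)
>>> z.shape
(5, 2, 31, 2, 3)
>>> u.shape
(2, 3, 5, 2)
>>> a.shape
(3, 3)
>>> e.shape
(31,)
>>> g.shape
(2, 31, 31, 5)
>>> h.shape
(3, 3)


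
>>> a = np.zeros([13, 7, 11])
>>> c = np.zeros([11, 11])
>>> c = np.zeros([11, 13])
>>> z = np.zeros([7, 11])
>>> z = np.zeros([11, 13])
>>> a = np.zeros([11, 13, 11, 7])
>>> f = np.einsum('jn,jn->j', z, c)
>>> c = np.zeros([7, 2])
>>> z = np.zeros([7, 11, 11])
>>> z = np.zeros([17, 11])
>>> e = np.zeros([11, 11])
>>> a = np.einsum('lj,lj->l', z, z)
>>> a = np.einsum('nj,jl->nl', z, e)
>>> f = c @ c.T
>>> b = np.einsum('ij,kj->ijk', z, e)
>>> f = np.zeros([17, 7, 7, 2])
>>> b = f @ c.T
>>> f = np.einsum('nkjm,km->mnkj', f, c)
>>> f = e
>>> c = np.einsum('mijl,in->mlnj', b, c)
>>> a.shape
(17, 11)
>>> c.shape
(17, 7, 2, 7)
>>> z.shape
(17, 11)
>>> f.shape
(11, 11)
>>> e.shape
(11, 11)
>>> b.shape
(17, 7, 7, 7)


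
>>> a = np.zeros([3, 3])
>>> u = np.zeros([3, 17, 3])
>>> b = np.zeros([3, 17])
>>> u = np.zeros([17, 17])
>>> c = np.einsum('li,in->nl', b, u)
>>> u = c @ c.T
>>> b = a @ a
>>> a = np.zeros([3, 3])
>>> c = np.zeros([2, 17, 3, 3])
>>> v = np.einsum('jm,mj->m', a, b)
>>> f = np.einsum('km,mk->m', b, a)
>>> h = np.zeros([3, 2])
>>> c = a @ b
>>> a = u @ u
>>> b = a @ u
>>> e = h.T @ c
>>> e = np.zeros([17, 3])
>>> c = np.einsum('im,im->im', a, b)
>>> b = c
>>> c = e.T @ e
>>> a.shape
(17, 17)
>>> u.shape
(17, 17)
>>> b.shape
(17, 17)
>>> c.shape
(3, 3)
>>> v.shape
(3,)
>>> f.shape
(3,)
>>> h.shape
(3, 2)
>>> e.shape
(17, 3)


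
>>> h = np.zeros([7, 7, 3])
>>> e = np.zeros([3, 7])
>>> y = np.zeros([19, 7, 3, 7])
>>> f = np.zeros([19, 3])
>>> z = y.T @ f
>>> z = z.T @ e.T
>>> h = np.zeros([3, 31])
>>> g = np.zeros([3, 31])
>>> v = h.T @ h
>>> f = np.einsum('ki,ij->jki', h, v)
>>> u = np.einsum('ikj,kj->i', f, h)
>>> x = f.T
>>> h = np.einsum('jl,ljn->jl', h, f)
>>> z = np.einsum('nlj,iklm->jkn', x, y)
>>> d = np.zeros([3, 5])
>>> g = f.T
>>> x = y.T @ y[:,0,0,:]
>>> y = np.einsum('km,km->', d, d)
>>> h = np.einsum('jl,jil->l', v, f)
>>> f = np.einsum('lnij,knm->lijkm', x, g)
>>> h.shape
(31,)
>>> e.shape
(3, 7)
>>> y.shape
()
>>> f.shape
(7, 7, 7, 31, 31)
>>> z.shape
(31, 7, 31)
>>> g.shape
(31, 3, 31)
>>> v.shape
(31, 31)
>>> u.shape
(31,)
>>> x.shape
(7, 3, 7, 7)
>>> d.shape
(3, 5)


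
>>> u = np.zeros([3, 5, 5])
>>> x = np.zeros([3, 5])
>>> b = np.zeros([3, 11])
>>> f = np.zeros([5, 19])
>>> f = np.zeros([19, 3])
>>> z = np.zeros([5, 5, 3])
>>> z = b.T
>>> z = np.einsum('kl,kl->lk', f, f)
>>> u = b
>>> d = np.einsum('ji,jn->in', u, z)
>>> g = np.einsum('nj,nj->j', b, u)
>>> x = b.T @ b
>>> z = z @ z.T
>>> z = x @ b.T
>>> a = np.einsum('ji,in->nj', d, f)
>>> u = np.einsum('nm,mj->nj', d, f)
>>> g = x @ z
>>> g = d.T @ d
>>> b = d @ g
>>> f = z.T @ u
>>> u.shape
(11, 3)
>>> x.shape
(11, 11)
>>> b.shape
(11, 19)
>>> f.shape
(3, 3)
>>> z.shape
(11, 3)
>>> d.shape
(11, 19)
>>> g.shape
(19, 19)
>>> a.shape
(3, 11)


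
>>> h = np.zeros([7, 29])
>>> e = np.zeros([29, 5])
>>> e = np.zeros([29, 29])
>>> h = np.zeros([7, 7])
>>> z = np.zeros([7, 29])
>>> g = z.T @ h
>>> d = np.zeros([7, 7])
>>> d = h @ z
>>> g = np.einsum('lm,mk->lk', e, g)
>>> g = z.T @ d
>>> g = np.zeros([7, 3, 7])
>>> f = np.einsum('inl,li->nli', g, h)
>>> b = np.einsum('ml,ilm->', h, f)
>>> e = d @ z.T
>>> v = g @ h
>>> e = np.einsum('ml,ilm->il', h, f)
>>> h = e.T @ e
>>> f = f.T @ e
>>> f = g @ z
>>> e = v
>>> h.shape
(7, 7)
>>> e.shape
(7, 3, 7)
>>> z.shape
(7, 29)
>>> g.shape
(7, 3, 7)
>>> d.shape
(7, 29)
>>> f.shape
(7, 3, 29)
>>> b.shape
()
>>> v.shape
(7, 3, 7)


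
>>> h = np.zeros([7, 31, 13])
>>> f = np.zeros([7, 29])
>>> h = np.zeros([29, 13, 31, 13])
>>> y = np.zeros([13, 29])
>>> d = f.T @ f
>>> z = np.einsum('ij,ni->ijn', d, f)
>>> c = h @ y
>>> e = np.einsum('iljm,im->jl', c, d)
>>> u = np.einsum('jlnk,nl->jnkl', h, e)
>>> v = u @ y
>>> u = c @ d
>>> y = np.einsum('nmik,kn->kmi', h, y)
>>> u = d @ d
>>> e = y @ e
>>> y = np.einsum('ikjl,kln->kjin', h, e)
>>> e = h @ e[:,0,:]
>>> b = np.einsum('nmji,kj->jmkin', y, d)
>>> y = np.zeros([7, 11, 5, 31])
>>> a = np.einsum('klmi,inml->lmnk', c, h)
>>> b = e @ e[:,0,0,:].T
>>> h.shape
(29, 13, 31, 13)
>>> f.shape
(7, 29)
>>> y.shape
(7, 11, 5, 31)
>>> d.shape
(29, 29)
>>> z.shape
(29, 29, 7)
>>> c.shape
(29, 13, 31, 29)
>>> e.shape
(29, 13, 31, 13)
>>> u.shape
(29, 29)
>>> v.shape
(29, 31, 13, 29)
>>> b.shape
(29, 13, 31, 29)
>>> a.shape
(13, 31, 13, 29)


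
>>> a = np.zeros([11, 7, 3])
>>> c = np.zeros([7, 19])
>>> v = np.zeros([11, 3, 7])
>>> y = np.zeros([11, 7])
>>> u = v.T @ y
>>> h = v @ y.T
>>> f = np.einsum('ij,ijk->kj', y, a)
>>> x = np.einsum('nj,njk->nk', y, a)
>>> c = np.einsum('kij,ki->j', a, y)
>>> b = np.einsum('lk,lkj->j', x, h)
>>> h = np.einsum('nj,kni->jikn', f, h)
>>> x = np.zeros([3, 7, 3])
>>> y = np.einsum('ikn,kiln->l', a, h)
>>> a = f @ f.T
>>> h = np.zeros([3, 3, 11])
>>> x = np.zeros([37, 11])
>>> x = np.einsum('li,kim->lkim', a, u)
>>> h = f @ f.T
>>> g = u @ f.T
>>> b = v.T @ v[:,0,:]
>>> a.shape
(3, 3)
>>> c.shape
(3,)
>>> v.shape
(11, 3, 7)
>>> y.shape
(11,)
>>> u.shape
(7, 3, 7)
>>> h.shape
(3, 3)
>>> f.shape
(3, 7)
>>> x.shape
(3, 7, 3, 7)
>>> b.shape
(7, 3, 7)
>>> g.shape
(7, 3, 3)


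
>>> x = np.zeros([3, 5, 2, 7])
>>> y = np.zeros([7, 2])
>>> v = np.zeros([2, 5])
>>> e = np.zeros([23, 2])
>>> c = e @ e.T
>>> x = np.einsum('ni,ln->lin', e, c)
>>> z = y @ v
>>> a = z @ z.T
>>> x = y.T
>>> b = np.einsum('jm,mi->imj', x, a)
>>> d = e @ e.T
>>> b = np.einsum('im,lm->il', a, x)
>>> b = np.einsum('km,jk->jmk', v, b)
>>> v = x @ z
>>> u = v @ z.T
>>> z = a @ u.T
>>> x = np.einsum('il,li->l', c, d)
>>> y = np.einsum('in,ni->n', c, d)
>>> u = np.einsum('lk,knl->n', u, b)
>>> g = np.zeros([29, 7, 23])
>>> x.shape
(23,)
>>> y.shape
(23,)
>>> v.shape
(2, 5)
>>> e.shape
(23, 2)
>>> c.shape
(23, 23)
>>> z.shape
(7, 2)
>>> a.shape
(7, 7)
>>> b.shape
(7, 5, 2)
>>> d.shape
(23, 23)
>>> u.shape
(5,)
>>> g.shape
(29, 7, 23)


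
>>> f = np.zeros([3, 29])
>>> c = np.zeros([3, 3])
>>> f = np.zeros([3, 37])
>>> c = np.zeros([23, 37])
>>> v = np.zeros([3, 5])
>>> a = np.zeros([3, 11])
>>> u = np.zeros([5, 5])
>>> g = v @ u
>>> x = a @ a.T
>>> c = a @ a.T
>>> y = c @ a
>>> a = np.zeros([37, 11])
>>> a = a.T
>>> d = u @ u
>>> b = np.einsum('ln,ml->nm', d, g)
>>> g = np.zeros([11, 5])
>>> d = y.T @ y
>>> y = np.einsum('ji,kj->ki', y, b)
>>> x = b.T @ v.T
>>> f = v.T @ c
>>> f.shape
(5, 3)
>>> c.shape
(3, 3)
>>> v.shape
(3, 5)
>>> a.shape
(11, 37)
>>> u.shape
(5, 5)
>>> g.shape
(11, 5)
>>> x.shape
(3, 3)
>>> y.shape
(5, 11)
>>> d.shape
(11, 11)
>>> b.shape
(5, 3)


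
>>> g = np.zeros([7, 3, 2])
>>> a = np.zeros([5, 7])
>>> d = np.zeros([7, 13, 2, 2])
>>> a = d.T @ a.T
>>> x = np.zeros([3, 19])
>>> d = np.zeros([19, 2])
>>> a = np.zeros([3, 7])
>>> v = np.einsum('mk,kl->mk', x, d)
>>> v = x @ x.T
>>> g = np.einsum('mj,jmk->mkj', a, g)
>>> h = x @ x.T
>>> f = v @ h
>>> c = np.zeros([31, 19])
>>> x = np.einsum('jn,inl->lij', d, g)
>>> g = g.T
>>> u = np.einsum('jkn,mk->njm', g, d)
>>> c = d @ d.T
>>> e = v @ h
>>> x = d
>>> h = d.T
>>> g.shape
(7, 2, 3)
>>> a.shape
(3, 7)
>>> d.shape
(19, 2)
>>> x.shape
(19, 2)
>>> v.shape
(3, 3)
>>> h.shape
(2, 19)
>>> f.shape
(3, 3)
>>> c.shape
(19, 19)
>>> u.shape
(3, 7, 19)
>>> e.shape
(3, 3)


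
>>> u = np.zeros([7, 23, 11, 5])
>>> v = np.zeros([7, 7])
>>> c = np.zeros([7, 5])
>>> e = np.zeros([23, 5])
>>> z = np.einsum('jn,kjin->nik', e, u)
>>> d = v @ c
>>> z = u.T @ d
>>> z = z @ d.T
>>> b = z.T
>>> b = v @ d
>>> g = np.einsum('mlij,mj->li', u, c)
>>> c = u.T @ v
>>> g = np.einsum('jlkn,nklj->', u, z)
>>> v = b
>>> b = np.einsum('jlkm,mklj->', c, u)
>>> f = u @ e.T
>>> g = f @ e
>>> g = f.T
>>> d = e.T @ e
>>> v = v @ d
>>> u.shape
(7, 23, 11, 5)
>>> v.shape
(7, 5)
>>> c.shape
(5, 11, 23, 7)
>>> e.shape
(23, 5)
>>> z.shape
(5, 11, 23, 7)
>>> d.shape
(5, 5)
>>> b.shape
()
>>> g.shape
(23, 11, 23, 7)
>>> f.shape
(7, 23, 11, 23)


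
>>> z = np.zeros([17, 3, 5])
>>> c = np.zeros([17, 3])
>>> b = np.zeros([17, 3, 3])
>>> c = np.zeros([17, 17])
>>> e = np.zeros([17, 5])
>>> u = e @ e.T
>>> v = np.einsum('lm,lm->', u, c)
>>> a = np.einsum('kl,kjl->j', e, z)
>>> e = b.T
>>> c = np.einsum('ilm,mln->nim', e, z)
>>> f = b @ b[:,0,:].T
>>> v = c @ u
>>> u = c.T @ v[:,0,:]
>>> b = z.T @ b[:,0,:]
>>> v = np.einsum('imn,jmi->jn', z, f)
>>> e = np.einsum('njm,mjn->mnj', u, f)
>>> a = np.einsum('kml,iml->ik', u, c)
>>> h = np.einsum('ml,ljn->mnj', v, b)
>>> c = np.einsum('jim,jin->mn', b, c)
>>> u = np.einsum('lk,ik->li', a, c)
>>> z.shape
(17, 3, 5)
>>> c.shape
(3, 17)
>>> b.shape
(5, 3, 3)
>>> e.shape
(17, 17, 3)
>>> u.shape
(5, 3)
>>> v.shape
(17, 5)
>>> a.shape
(5, 17)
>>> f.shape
(17, 3, 17)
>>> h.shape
(17, 3, 3)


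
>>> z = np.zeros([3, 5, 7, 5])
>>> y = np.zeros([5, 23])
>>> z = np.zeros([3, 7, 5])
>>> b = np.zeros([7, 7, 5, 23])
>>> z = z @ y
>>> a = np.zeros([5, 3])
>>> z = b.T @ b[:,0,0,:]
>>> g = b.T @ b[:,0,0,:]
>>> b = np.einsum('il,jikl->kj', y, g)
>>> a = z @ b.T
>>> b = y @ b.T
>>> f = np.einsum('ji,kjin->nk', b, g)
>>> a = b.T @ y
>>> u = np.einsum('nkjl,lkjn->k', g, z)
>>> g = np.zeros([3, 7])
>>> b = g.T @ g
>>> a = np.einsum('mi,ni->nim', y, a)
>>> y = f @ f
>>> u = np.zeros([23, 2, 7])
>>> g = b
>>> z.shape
(23, 5, 7, 23)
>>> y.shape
(23, 23)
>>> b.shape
(7, 7)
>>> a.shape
(7, 23, 5)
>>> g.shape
(7, 7)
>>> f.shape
(23, 23)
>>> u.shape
(23, 2, 7)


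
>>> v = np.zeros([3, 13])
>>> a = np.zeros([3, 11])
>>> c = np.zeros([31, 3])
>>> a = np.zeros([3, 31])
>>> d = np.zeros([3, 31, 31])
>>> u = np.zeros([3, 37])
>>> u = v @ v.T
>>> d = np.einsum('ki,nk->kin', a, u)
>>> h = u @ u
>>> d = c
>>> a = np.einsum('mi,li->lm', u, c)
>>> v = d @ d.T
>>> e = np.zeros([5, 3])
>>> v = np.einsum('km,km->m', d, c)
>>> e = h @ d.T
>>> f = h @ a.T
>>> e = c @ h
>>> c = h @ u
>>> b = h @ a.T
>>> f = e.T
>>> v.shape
(3,)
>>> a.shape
(31, 3)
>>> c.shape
(3, 3)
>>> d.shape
(31, 3)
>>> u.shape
(3, 3)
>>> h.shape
(3, 3)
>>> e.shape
(31, 3)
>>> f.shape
(3, 31)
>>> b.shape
(3, 31)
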